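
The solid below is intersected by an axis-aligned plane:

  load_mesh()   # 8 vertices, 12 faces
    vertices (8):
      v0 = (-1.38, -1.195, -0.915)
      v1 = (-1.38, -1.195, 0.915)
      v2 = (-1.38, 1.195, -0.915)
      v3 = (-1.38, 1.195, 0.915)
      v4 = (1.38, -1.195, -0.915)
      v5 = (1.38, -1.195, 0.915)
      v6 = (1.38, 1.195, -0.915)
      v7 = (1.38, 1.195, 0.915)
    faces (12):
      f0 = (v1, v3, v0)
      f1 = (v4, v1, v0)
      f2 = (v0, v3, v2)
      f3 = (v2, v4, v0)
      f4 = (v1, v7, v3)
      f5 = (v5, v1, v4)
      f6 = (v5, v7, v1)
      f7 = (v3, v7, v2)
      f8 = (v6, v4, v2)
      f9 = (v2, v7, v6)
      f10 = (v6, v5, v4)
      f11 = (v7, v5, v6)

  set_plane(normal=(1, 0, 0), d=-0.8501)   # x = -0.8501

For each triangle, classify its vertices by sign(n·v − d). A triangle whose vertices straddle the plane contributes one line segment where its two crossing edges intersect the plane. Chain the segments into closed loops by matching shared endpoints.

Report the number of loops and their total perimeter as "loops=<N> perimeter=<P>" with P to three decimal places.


Straddling triangles (8 of 12):
  (v4,v1,v0) [+--] → (-0.8501, -1.195, 0.563653)–(-0.8501, -1.195, -0.915)  len=1.4787
  (v2,v4,v0) [-+-] → (-0.8501, 0.736137, -0.915)–(-0.8501, -1.195, -0.915)  len=1.9311
  (v1,v7,v3) [-+-] → (-0.8501, -0.736137, 0.915)–(-0.8501, 1.195, 0.915)  len=1.9311
  (v5,v1,v4) [+-+] → (-0.8501, -1.195, 0.915)–(-0.8501, -1.195, 0.563653)  len=0.3513
  (v5,v7,v1) [++-] → (-0.8501, -0.736137, 0.915)–(-0.8501, -1.195, 0.915)  len=0.4589
  (v3,v7,v2) [-+-] → (-0.8501, 1.195, 0.915)–(-0.8501, 1.195, -0.563653)  len=1.4787
  (v6,v4,v2) [++-] → (-0.8501, 0.736137, -0.915)–(-0.8501, 1.195, -0.915)  len=0.4589
  (v2,v7,v6) [-++] → (-0.8501, 1.195, -0.563653)–(-0.8501, 1.195, -0.915)  len=0.3513

Chained into 1 loop(s):
  loop 1: 8 segments, perimeter = 8.4400
Total perimeter = 8.440

loops=1 perimeter=8.440


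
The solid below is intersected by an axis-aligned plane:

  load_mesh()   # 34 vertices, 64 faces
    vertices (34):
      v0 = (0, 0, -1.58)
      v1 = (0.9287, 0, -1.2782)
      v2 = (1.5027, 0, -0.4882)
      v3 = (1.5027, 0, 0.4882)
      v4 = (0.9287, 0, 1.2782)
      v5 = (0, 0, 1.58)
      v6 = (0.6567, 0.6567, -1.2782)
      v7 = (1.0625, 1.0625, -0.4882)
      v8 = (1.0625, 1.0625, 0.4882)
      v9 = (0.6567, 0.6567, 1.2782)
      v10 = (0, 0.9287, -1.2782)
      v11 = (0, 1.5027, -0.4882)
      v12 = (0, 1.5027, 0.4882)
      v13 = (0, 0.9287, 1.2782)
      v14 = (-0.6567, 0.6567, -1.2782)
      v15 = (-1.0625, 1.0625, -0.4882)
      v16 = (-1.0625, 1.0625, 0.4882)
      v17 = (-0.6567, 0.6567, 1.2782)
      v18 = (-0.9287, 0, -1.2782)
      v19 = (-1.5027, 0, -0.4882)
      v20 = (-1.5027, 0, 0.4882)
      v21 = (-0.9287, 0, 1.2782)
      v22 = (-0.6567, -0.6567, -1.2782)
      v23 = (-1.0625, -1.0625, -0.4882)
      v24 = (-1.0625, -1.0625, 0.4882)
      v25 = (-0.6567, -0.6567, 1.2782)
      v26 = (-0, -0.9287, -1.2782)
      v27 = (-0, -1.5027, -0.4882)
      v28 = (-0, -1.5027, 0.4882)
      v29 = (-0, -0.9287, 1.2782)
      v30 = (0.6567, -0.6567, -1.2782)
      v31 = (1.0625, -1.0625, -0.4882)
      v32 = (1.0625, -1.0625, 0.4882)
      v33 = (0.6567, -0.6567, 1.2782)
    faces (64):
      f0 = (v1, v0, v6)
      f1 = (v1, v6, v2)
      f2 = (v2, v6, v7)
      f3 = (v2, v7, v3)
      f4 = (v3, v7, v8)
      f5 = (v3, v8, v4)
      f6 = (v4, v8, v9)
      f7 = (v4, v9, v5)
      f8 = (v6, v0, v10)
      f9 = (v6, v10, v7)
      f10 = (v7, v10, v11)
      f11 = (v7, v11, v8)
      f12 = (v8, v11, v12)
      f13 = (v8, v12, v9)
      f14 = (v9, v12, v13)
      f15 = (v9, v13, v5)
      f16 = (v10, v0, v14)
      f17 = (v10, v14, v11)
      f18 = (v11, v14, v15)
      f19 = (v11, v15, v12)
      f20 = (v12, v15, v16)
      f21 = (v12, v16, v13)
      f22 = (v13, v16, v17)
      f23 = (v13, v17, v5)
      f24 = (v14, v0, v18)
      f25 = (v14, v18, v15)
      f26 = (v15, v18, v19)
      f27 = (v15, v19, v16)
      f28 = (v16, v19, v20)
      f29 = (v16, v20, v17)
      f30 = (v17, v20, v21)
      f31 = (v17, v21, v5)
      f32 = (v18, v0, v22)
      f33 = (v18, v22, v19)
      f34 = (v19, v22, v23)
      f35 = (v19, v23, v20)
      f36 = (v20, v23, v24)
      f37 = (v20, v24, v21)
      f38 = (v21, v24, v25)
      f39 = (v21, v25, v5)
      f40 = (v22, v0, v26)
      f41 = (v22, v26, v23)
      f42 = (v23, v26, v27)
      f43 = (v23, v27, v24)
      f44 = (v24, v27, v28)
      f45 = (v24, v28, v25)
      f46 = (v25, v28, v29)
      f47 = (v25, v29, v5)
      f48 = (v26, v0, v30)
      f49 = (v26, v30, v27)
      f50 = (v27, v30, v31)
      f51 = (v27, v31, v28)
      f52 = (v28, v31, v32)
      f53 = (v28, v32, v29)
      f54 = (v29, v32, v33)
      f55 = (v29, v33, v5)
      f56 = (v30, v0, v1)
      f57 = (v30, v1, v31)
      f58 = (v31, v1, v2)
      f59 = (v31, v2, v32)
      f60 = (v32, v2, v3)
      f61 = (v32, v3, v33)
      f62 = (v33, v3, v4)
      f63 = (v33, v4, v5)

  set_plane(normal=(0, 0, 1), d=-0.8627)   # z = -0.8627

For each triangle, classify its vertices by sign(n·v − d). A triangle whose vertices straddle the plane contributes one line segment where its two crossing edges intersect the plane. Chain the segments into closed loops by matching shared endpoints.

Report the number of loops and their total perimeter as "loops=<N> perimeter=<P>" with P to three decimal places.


Straddling triangles (16 of 64):
  (v1,v6,v2) [--+] → (1.10165, 0.311309, -0.8627)–(1.23059, 0, -0.8627)  len=0.3370
  (v2,v6,v7) [+-+] → (1.10165, 0.311309, -0.8627)–(0.87013, 0.87013, -0.8627)  len=0.6049
  (v6,v10,v7) [--+] → (0.558821, 0.999072, -0.8627)–(0.87013, 0.87013, -0.8627)  len=0.3370
  (v7,v10,v11) [+-+] → (0.558821, 0.999072, -0.8627)–(0, 1.23059, -0.8627)  len=0.6049
  (v10,v14,v11) [--+] → (-0.311309, 1.10165, -0.8627)–(0, 1.23059, -0.8627)  len=0.3370
  (v11,v14,v15) [+-+] → (-0.311309, 1.10165, -0.8627)–(-0.87013, 0.87013, -0.8627)  len=0.6049
  (v14,v18,v15) [--+] → (-0.999072, 0.558821, -0.8627)–(-0.87013, 0.87013, -0.8627)  len=0.3370
  (v15,v18,v19) [+-+] → (-0.999072, 0.558821, -0.8627)–(-1.23059, 0, -0.8627)  len=0.6049
  (v18,v22,v19) [--+] → (-1.10165, -0.311309, -0.8627)–(-1.23059, 0, -0.8627)  len=0.3370
  (v19,v22,v23) [+-+] → (-1.10165, -0.311309, -0.8627)–(-0.87013, -0.87013, -0.8627)  len=0.6049
  (v22,v26,v23) [--+] → (-0.558821, -0.999072, -0.8627)–(-0.87013, -0.87013, -0.8627)  len=0.3370
  (v23,v26,v27) [+-+] → (-0.558821, -0.999072, -0.8627)–(0, -1.23059, -0.8627)  len=0.6049
  (v26,v30,v27) [--+] → (0.311309, -1.10165, -0.8627)–(0, -1.23059, -0.8627)  len=0.3370
  (v27,v30,v31) [+-+] → (0.311309, -1.10165, -0.8627)–(0.87013, -0.87013, -0.8627)  len=0.6049
  (v30,v1,v31) [--+] → (0.999072, -0.558821, -0.8627)–(0.87013, -0.87013, -0.8627)  len=0.3370
  (v31,v1,v2) [+-+] → (0.999072, -0.558821, -0.8627)–(1.23059, 0, -0.8627)  len=0.6049

Chained into 1 loop(s):
  loop 1: 16 segments, perimeter = 7.5347
Total perimeter = 7.535

loops=1 perimeter=7.535


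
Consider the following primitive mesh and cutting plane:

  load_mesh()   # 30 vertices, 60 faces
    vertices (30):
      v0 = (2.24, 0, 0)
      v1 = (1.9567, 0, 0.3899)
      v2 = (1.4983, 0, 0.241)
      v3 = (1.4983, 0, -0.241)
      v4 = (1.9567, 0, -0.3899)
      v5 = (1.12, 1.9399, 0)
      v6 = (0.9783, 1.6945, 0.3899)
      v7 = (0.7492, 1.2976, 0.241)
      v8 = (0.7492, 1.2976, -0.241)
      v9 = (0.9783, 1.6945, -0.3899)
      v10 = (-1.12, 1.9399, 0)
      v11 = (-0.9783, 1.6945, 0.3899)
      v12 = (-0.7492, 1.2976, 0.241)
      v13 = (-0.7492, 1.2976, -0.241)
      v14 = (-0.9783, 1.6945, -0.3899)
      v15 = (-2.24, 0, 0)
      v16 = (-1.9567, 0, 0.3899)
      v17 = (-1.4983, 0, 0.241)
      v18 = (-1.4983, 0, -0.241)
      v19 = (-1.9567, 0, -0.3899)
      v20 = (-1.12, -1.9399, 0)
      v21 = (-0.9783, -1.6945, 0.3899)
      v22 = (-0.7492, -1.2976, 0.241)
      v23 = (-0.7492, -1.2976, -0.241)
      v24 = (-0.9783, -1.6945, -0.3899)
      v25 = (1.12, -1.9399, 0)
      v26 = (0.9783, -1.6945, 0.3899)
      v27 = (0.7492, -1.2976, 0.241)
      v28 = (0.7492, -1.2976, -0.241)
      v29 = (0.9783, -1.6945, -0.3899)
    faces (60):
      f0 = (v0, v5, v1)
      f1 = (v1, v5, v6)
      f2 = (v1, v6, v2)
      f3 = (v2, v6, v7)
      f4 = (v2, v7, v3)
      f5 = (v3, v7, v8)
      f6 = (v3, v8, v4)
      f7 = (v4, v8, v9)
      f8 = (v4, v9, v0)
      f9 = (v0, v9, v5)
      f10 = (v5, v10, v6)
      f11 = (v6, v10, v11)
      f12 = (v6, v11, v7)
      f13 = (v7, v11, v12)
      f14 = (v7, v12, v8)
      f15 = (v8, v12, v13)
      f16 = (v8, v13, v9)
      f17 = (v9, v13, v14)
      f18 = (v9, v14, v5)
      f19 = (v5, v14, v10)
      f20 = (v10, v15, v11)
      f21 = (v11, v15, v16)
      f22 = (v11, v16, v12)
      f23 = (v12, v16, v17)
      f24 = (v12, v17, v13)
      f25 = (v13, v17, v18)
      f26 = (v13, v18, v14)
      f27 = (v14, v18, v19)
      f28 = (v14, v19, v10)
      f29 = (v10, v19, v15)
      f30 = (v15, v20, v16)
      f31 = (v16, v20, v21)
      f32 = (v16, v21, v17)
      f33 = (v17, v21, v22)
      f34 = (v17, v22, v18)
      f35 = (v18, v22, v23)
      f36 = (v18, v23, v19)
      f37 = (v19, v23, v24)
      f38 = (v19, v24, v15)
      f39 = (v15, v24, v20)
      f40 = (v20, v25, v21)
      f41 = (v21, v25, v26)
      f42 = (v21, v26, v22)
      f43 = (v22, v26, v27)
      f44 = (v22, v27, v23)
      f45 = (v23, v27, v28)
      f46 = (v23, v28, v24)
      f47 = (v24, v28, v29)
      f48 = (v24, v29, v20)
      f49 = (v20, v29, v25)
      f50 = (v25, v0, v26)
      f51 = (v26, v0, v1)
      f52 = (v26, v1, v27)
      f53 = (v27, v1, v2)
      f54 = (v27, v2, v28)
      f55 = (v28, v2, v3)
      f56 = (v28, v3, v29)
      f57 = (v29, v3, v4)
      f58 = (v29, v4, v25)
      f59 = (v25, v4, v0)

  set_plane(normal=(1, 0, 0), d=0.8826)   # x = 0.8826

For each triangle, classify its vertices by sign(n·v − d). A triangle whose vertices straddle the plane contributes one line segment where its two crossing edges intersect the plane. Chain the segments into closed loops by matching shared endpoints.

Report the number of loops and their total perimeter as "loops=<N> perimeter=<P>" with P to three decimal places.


loops=2 perimeter=5.396

Straddling triangles (24 of 60):
  (v2,v6,v7) [++-] → (0.8826, 1.52871, 0.327701)–(0.8826, 1.06652, 0.241)  len=0.4702
  (v2,v7,v3) [+-+] → (0.8826, 1.06652, 0.241)–(0.8826, 1.06652, 0.155165)  len=0.0858
  (v3,v7,v8) [+--] → (0.8826, 1.06652, 0.155165)–(0.8826, 1.06652, -0.241)  len=0.3962
  (v3,v8,v4) [+-+] → (0.8826, 1.06652, -0.241)–(0.8826, 1.15425, -0.25745)  len=0.0893
  (v4,v8,v9) [+-+] → (0.8826, 1.15425, -0.25745)–(0.8826, 1.52871, -0.327701)  len=0.3810
  (v5,v10,v6) [+-+] → (0.8826, 1.9399, 0)–(0.8826, 1.70569, 0.372117)  len=0.4397
  (v6,v10,v11) [+--] → (0.8826, 1.70569, 0.372117)–(0.8826, 1.6945, 0.3899)  len=0.0210
  (v6,v11,v7) [+--] → (0.8826, 1.6945, 0.3899)–(0.8826, 1.52871, 0.327701)  len=0.1771
  (v8,v13,v9) [--+] → (0.8826, 1.67251, -0.381651)–(0.8826, 1.52871, -0.327701)  len=0.1536
  (v9,v13,v14) [+--] → (0.8826, 1.67251, -0.381651)–(0.8826, 1.6945, -0.3899)  len=0.0235
  (v9,v14,v5) [+-+] → (0.8826, 1.6945, -0.3899)–(0.8826, 1.91214, -0.044113)  len=0.4086
  (v5,v14,v10) [+--] → (0.8826, 1.91214, -0.044113)–(0.8826, 1.9399, 0)  len=0.0521
  (v20,v25,v21) [-+-] → (0.8826, -1.9399, 0)–(0.8826, -1.91214, 0.044113)  len=0.0521
  (v21,v25,v26) [-++] → (0.8826, -1.91214, 0.044113)–(0.8826, -1.6945, 0.3899)  len=0.4086
  (v21,v26,v22) [-+-] → (0.8826, -1.6945, 0.3899)–(0.8826, -1.67251, 0.381651)  len=0.0235
  (v22,v26,v27) [-+-] → (0.8826, -1.67251, 0.381651)–(0.8826, -1.52871, 0.327701)  len=0.1536
  (v24,v28,v29) [--+] → (0.8826, -1.52871, -0.327701)–(0.8826, -1.6945, -0.3899)  len=0.1771
  (v24,v29,v20) [-+-] → (0.8826, -1.6945, -0.3899)–(0.8826, -1.70569, -0.372117)  len=0.0210
  (v20,v29,v25) [-++] → (0.8826, -1.70569, -0.372117)–(0.8826, -1.9399, 0)  len=0.4397
  (v26,v1,v27) [++-] → (0.8826, -1.15425, 0.25745)–(0.8826, -1.52871, 0.327701)  len=0.3810
  (v27,v1,v2) [-++] → (0.8826, -1.15425, 0.25745)–(0.8826, -1.06652, 0.241)  len=0.0893
  (v27,v2,v28) [-+-] → (0.8826, -1.06652, 0.241)–(0.8826, -1.06652, -0.155165)  len=0.3962
  (v28,v2,v3) [-++] → (0.8826, -1.06652, -0.155165)–(0.8826, -1.06652, -0.241)  len=0.0858
  (v28,v3,v29) [-++] → (0.8826, -1.06652, -0.241)–(0.8826, -1.52871, -0.327701)  len=0.4702

Chained into 2 loop(s):
  loop 1: 12 segments, perimeter = 2.6980
  loop 2: 12 segments, perimeter = 2.6980
Total perimeter = 5.396


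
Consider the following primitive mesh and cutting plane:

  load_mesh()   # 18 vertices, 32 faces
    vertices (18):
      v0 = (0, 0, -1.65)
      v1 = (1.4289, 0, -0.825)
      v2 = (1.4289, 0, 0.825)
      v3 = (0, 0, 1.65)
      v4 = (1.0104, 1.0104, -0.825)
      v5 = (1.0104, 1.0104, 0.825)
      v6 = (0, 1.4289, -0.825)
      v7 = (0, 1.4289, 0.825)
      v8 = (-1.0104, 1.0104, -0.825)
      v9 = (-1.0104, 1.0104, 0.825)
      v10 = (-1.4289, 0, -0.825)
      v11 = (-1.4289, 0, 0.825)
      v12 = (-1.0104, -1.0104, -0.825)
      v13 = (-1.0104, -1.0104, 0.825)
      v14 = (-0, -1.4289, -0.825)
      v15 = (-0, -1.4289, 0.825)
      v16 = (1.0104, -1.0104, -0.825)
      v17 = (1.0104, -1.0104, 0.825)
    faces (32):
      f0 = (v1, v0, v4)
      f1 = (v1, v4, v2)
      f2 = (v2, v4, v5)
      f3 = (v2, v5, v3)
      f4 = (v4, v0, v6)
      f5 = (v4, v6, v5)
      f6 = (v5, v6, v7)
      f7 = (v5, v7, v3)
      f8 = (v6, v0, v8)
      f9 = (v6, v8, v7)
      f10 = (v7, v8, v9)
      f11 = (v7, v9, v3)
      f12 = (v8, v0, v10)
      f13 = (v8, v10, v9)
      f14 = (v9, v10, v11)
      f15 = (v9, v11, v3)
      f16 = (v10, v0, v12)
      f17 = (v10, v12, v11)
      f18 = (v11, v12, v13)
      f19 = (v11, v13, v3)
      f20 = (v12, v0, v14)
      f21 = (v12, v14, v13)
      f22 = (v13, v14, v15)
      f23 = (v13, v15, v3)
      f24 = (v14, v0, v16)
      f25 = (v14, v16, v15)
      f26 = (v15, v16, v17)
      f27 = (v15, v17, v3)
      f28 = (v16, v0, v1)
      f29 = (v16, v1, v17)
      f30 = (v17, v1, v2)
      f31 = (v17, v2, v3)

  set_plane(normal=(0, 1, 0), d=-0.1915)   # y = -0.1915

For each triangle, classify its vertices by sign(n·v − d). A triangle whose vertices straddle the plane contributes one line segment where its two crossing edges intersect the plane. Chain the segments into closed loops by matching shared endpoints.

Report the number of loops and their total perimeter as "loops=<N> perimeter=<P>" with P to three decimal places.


loops=1 perimeter=9.437

Straddling triangles (12 of 32):
  (v10,v0,v12) [++-] → (-0.1915, -0.1915, -1.49364)–(-1.34958, -0.1915, -0.825)  len=1.3372
  (v10,v12,v11) [+-+] → (-1.34958, -0.1915, -0.825)–(-1.34958, -0.1915, 0.512277)  len=1.3373
  (v11,v12,v13) [+--] → (-1.34958, -0.1915, 0.512277)–(-1.34958, -0.1915, 0.825)  len=0.3127
  (v11,v13,v3) [+-+] → (-1.34958, -0.1915, 0.825)–(-0.1915, -0.1915, 1.49364)  len=1.3372
  (v12,v0,v14) [-+-] → (-0.1915, -0.1915, -1.49364)–(0, -0.1915, -1.53943)  len=0.1969
  (v13,v15,v3) [--+] → (0, -0.1915, 1.53943)–(-0.1915, -0.1915, 1.49364)  len=0.1969
  (v14,v0,v16) [-+-] → (0, -0.1915, -1.53943)–(0.1915, -0.1915, -1.49364)  len=0.1969
  (v15,v17,v3) [--+] → (0.1915, -0.1915, 1.49364)–(0, -0.1915, 1.53943)  len=0.1969
  (v16,v0,v1) [-++] → (0.1915, -0.1915, -1.49364)–(1.34958, -0.1915, -0.825)  len=1.3372
  (v16,v1,v17) [-+-] → (1.34958, -0.1915, -0.825)–(1.34958, -0.1915, -0.512277)  len=0.3127
  (v17,v1,v2) [-++] → (1.34958, -0.1915, -0.512277)–(1.34958, -0.1915, 0.825)  len=1.3373
  (v17,v2,v3) [-++] → (1.34958, -0.1915, 0.825)–(0.1915, -0.1915, 1.49364)  len=1.3372

Chained into 1 loop(s):
  loop 1: 12 segments, perimeter = 9.4366
Total perimeter = 9.437


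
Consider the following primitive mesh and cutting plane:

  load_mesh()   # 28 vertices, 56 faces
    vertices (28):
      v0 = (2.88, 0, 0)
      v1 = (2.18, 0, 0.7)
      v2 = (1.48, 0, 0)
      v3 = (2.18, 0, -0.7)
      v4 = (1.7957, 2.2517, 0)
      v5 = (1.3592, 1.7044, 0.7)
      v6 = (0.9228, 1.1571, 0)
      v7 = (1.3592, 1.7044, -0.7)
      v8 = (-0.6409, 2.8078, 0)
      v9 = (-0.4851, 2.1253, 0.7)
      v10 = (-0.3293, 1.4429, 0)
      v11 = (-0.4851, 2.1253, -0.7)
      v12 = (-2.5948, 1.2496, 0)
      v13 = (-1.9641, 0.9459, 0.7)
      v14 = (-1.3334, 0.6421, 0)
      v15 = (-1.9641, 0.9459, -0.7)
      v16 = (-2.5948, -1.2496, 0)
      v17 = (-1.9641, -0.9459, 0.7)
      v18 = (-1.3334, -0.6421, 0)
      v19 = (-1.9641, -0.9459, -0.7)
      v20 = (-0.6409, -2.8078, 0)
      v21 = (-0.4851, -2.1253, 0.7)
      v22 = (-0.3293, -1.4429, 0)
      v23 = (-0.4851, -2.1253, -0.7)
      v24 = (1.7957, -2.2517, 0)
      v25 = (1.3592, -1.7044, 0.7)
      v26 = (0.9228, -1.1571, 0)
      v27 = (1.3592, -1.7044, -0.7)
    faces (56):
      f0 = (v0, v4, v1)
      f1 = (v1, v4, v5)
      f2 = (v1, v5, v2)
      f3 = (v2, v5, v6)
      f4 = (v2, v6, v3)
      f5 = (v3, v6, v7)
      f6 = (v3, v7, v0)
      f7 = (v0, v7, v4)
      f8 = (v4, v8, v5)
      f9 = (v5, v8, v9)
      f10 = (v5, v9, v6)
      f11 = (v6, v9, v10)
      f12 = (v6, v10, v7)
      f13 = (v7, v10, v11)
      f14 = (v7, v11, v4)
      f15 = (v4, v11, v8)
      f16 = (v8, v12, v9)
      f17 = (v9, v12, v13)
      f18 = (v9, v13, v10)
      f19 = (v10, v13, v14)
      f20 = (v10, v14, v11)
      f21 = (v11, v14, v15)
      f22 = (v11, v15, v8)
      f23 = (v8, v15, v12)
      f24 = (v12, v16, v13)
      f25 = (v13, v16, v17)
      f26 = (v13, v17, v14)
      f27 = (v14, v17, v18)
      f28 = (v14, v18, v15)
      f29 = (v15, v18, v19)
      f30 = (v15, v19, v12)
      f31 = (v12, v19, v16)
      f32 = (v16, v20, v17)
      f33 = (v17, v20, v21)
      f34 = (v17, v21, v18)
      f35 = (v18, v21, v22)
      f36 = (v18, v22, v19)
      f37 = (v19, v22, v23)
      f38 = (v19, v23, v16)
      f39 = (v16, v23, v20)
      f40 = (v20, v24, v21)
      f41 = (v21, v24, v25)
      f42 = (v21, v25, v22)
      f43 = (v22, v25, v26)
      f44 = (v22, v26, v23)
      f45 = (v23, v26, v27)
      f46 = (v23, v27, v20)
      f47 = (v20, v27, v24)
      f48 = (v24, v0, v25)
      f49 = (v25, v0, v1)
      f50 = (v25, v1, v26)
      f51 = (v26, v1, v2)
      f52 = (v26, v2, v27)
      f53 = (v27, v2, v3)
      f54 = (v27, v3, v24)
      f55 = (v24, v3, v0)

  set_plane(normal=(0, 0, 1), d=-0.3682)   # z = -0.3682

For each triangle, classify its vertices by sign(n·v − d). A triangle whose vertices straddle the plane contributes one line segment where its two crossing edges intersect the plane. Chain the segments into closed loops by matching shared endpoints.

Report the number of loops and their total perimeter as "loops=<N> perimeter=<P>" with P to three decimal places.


loops=2 perimeter=26.484

Straddling triangles (28 of 56):
  (v2,v6,v3) [++-] → (1.58409, 0.548465, -0.3682)–(1.8482, 0, -0.3682)  len=0.6087
  (v3,v6,v7) [-+-] → (1.58409, 0.548465, -0.3682)–(1.15235, 1.44498, -0.3682)  len=0.9951
  (v3,v7,v0) [--+] → (2.08006, 0.896514, -0.3682)–(2.5118, 0, -0.3682)  len=0.9951
  (v0,v7,v4) [+-+] → (2.08006, 0.896514, -0.3682)–(1.5661, 1.96382, -0.3682)  len=1.1846
  (v6,v10,v7) [++-] → (0.558851, 1.58045, -0.3682)–(1.15235, 1.44498, -0.3682)  len=0.6088
  (v7,v10,v11) [-+-] → (0.558851, 1.58045, -0.3682)–(-0.411251, 1.80184, -0.3682)  len=0.9950
  (v7,v11,v4) [--+] → (0.595999, 2.18521, -0.3682)–(1.5661, 1.96382, -0.3682)  len=0.9950
  (v4,v11,v8) [+-+] → (0.595999, 2.18521, -0.3682)–(-0.558949, 2.44881, -0.3682)  len=1.1846
  (v10,v14,v11) [++-] → (-0.887194, 1.42226, -0.3682)–(-0.411251, 1.80184, -0.3682)  len=0.6088
  (v11,v14,v15) [-+-] → (-0.887194, 1.42226, -0.3682)–(-1.66515, 0.801899, -0.3682)  len=0.9950
  (v11,v15,v8) [--+] → (-1.3369, 1.82844, -0.3682)–(-0.558949, 2.44881, -0.3682)  len=0.9950
  (v8,v15,v12) [+-+] → (-1.3369, 1.82844, -0.3682)–(-2.26305, 1.08985, -0.3682)  len=1.1846
  (v14,v18,v15) [++-] → (-1.66515, 0.193188, -0.3682)–(-1.66515, 0.801899, -0.3682)  len=0.6087
  (v15,v18,v19) [-+-] → (-1.66515, 0.193188, -0.3682)–(-1.66515, -0.801899, -0.3682)  len=0.9951
  (v15,v19,v12) [--+] → (-2.26305, 0.094767, -0.3682)–(-2.26305, 1.08985, -0.3682)  len=0.9951
  (v12,v19,v16) [+-+] → (-2.26305, 0.094767, -0.3682)–(-2.26305, -1.08985, -0.3682)  len=1.1846
  (v18,v22,v19) [++-] → (-1.1892, -1.18148, -0.3682)–(-1.66515, -0.801899, -0.3682)  len=0.6088
  (v19,v22,v23) [-+-] → (-1.1892, -1.18148, -0.3682)–(-0.411251, -1.80184, -0.3682)  len=0.9950
  (v19,v23,v16) [--+] → (-1.4851, -1.71022, -0.3682)–(-2.26305, -1.08985, -0.3682)  len=0.9950
  (v16,v23,v20) [+-+] → (-1.4851, -1.71022, -0.3682)–(-0.558949, -2.44881, -0.3682)  len=1.1846
  (v22,v26,v23) [++-] → (0.182245, -1.66637, -0.3682)–(-0.411251, -1.80184, -0.3682)  len=0.6088
  (v23,v26,v27) [-+-] → (0.182245, -1.66637, -0.3682)–(1.15235, -1.44498, -0.3682)  len=0.9950
  (v23,v27,v20) [--+] → (0.411153, -2.22741, -0.3682)–(-0.558949, -2.44881, -0.3682)  len=0.9950
  (v20,v27,v24) [+-+] → (0.411153, -2.22741, -0.3682)–(1.5661, -1.96382, -0.3682)  len=1.1846
  (v26,v2,v27) [++-] → (1.41646, -0.896514, -0.3682)–(1.15235, -1.44498, -0.3682)  len=0.6087
  (v27,v2,v3) [-+-] → (1.41646, -0.896514, -0.3682)–(1.8482, 0, -0.3682)  len=0.9951
  (v27,v3,v24) [--+] → (1.99784, -1.06731, -0.3682)–(1.5661, -1.96382, -0.3682)  len=0.9951
  (v24,v3,v0) [+-+] → (1.99784, -1.06731, -0.3682)–(2.5118, 0, -0.3682)  len=1.1846

Chained into 2 loop(s):
  loop 1: 14 segments, perimeter = 11.2266
  loop 2: 14 segments, perimeter = 15.2576
Total perimeter = 26.484


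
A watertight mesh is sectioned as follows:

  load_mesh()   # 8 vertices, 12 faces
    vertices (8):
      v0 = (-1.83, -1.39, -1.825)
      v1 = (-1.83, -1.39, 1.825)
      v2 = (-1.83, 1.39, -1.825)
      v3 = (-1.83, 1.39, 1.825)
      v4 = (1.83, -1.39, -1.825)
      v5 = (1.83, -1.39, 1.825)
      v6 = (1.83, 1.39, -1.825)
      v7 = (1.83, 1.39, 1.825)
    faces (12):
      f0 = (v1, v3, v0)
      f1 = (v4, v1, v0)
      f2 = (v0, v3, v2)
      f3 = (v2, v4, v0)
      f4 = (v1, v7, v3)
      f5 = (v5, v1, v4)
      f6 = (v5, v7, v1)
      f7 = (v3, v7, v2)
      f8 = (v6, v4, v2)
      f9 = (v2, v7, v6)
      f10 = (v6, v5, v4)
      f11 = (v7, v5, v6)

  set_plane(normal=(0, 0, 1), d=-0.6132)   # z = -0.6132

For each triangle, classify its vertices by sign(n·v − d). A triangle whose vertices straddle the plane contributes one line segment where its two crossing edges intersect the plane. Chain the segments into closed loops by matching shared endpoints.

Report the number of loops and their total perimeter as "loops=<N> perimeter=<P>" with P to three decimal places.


Straddling triangles (8 of 12):
  (v1,v3,v0) [++-] → (-1.83, -0.46704, -0.6132)–(-1.83, -1.39, -0.6132)  len=0.9230
  (v4,v1,v0) [-+-] → (0.61488, -1.39, -0.6132)–(-1.83, -1.39, -0.6132)  len=2.4449
  (v0,v3,v2) [-+-] → (-1.83, -0.46704, -0.6132)–(-1.83, 1.39, -0.6132)  len=1.8570
  (v5,v1,v4) [++-] → (0.61488, -1.39, -0.6132)–(1.83, -1.39, -0.6132)  len=1.2151
  (v3,v7,v2) [++-] → (-0.61488, 1.39, -0.6132)–(-1.83, 1.39, -0.6132)  len=1.2151
  (v2,v7,v6) [-+-] → (-0.61488, 1.39, -0.6132)–(1.83, 1.39, -0.6132)  len=2.4449
  (v6,v5,v4) [-+-] → (1.83, 0.46704, -0.6132)–(1.83, -1.39, -0.6132)  len=1.8570
  (v7,v5,v6) [++-] → (1.83, 0.46704, -0.6132)–(1.83, 1.39, -0.6132)  len=0.9230

Chained into 1 loop(s):
  loop 1: 8 segments, perimeter = 12.8800
Total perimeter = 12.880

loops=1 perimeter=12.880


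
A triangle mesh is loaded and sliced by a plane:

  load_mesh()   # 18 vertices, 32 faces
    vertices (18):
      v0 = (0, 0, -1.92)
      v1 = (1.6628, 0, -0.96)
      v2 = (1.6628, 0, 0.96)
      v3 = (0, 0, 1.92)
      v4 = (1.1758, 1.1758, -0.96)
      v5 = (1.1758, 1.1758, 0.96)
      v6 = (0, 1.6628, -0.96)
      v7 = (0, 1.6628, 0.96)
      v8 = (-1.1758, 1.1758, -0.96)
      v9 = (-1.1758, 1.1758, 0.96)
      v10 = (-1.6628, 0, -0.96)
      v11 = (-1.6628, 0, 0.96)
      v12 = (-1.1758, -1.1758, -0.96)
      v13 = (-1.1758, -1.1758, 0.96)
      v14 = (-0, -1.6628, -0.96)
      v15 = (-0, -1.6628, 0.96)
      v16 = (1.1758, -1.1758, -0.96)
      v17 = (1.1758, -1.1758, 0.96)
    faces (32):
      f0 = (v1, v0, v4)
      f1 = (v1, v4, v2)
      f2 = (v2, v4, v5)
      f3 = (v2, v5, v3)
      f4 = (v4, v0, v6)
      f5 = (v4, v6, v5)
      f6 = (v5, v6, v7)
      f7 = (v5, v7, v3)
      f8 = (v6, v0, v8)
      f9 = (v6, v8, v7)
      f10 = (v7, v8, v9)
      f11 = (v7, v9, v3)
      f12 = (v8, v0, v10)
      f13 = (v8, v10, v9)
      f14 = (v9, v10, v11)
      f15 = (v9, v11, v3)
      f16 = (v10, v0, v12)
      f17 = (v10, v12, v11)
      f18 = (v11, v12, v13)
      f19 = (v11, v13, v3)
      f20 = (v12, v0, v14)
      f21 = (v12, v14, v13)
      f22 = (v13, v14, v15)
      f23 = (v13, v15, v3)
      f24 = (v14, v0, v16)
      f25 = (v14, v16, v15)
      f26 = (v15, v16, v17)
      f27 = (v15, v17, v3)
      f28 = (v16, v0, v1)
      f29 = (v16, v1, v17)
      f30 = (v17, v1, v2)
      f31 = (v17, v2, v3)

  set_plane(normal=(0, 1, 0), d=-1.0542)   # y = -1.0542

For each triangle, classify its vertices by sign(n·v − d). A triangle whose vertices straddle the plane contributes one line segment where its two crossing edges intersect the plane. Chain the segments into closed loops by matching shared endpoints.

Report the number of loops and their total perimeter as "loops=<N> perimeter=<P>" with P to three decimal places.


Straddling triangles (12 of 32):
  (v10,v0,v12) [++-] → (-1.0542, -1.0542, -1.05928)–(-1.22617, -1.0542, -0.96)  len=0.1986
  (v10,v12,v11) [+-+] → (-1.22617, -1.0542, -0.96)–(-1.22617, -1.0542, -0.761436)  len=0.1986
  (v11,v12,v13) [+--] → (-1.22617, -1.0542, -0.761436)–(-1.22617, -1.0542, 0.96)  len=1.7214
  (v11,v13,v3) [+-+] → (-1.22617, -1.0542, 0.96)–(-1.0542, -1.0542, 1.05928)  len=0.1986
  (v12,v0,v14) [-+-] → (-1.0542, -1.0542, -1.05928)–(0, -1.0542, -1.31137)  len=1.0839
  (v13,v15,v3) [--+] → (0, -1.0542, 1.31137)–(-1.0542, -1.0542, 1.05928)  len=1.0839
  (v14,v0,v16) [-+-] → (0, -1.0542, -1.31137)–(1.0542, -1.0542, -1.05928)  len=1.0839
  (v15,v17,v3) [--+] → (1.0542, -1.0542, 1.05928)–(0, -1.0542, 1.31137)  len=1.0839
  (v16,v0,v1) [-++] → (1.0542, -1.0542, -1.05928)–(1.22617, -1.0542, -0.96)  len=0.1986
  (v16,v1,v17) [-+-] → (1.22617, -1.0542, -0.96)–(1.22617, -1.0542, 0.761436)  len=1.7214
  (v17,v1,v2) [-++] → (1.22617, -1.0542, 0.761436)–(1.22617, -1.0542, 0.96)  len=0.1986
  (v17,v2,v3) [-++] → (1.22617, -1.0542, 0.96)–(1.0542, -1.0542, 1.05928)  len=0.1986

Chained into 1 loop(s):
  loop 1: 12 segments, perimeter = 8.9700
Total perimeter = 8.970

loops=1 perimeter=8.970


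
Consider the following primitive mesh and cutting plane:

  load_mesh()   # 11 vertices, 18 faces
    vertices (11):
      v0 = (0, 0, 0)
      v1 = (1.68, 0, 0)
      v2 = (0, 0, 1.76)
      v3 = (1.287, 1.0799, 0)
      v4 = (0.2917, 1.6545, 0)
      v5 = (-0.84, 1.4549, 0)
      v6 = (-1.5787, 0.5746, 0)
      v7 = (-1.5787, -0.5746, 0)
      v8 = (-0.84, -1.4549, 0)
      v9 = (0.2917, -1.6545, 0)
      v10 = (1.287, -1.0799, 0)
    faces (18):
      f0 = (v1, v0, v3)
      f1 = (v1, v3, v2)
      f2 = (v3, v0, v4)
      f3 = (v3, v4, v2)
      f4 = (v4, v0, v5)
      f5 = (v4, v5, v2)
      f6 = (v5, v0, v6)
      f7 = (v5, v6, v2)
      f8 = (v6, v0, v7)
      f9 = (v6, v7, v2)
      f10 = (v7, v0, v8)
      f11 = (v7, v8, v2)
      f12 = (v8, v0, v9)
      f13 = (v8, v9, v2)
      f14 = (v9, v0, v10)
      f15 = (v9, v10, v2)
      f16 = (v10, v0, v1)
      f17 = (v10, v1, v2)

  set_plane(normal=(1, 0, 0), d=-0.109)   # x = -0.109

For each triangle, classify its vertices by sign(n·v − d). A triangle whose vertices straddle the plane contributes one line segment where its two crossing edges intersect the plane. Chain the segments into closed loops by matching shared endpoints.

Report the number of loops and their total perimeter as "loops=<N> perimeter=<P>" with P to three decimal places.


Straddling triangles (10 of 18):
  (v4,v0,v5) [++-] → (-0.109, 0.188791, 0)–(-0.109, 1.58383, 0)  len=1.3950
  (v4,v5,v2) [+-+] → (-0.109, 1.58383, 0)–(-0.109, 0.188791, 1.53162)  len=2.0717
  (v5,v0,v6) [-+-] → (-0.109, 0.188791, 0)–(-0.109, 0.0396728, 0)  len=0.1491
  (v5,v6,v2) [--+] → (-0.109, 0.0396728, 1.63848)–(-0.109, 0.188791, 1.53162)  len=0.1835
  (v6,v0,v7) [-+-] → (-0.109, 0.0396728, 0)–(-0.109, -0.0396728, 0)  len=0.0793
  (v6,v7,v2) [--+] → (-0.109, -0.0396728, 1.63848)–(-0.109, 0.0396728, 1.63848)  len=0.0793
  (v7,v0,v8) [-+-] → (-0.109, -0.0396728, 0)–(-0.109, -0.188791, 0)  len=0.1491
  (v7,v8,v2) [--+] → (-0.109, -0.188791, 1.53162)–(-0.109, -0.0396728, 1.63848)  len=0.1835
  (v8,v0,v9) [-++] → (-0.109, -0.188791, 0)–(-0.109, -1.58383, 0)  len=1.3950
  (v8,v9,v2) [-++] → (-0.109, -1.58383, 0)–(-0.109, -0.188791, 1.53162)  len=2.0717

Chained into 1 loop(s):
  loop 1: 10 segments, perimeter = 7.7573
Total perimeter = 7.757

loops=1 perimeter=7.757


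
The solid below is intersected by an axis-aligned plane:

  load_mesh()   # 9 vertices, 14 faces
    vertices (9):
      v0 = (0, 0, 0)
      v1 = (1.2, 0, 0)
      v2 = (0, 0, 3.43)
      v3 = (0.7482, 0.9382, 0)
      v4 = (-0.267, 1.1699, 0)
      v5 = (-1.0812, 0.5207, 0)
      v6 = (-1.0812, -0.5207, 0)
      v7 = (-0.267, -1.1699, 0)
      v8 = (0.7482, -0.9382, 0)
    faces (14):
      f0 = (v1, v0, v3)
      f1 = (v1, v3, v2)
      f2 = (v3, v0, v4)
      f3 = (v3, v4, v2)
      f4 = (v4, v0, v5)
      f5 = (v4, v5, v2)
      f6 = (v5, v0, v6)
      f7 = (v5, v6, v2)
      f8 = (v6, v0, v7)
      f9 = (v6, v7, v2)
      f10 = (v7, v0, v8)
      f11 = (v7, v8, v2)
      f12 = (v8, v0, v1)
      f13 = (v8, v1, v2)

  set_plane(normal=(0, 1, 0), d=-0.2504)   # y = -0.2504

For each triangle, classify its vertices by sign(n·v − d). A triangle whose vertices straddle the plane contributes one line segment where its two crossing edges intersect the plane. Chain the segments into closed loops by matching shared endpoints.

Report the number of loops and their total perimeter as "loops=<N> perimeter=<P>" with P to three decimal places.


loops=1 perimeter=8.032

Straddling triangles (8 of 14):
  (v5,v0,v6) [++-] → (-0.519939, -0.2504, 0)–(-1.0812, -0.2504, 0)  len=0.5613
  (v5,v6,v2) [+-+] → (-1.0812, -0.2504, 0)–(-0.519939, -0.2504, 1.78054)  len=1.8669
  (v6,v0,v7) [-+-] → (-0.519939, -0.2504, 0)–(-0.0571474, -0.2504, 0)  len=0.4628
  (v6,v7,v2) [--+] → (-0.0571474, -0.2504, 2.69586)–(-0.519939, -0.2504, 1.78054)  len=1.0257
  (v7,v0,v8) [-+-] → (-0.0571474, -0.2504, 0)–(0.19969, -0.2504, 0)  len=0.2568
  (v7,v8,v2) [--+] → (0.19969, -0.2504, 2.51455)–(-0.0571474, -0.2504, 2.69586)  len=0.3144
  (v8,v0,v1) [-++] → (0.19969, -0.2504, 0)–(1.07942, -0.2504, 0)  len=0.8797
  (v8,v1,v2) [-++] → (1.07942, -0.2504, 0)–(0.19969, -0.2504, 2.51455)  len=2.6640

Chained into 1 loop(s):
  loop 1: 8 segments, perimeter = 8.0316
Total perimeter = 8.032


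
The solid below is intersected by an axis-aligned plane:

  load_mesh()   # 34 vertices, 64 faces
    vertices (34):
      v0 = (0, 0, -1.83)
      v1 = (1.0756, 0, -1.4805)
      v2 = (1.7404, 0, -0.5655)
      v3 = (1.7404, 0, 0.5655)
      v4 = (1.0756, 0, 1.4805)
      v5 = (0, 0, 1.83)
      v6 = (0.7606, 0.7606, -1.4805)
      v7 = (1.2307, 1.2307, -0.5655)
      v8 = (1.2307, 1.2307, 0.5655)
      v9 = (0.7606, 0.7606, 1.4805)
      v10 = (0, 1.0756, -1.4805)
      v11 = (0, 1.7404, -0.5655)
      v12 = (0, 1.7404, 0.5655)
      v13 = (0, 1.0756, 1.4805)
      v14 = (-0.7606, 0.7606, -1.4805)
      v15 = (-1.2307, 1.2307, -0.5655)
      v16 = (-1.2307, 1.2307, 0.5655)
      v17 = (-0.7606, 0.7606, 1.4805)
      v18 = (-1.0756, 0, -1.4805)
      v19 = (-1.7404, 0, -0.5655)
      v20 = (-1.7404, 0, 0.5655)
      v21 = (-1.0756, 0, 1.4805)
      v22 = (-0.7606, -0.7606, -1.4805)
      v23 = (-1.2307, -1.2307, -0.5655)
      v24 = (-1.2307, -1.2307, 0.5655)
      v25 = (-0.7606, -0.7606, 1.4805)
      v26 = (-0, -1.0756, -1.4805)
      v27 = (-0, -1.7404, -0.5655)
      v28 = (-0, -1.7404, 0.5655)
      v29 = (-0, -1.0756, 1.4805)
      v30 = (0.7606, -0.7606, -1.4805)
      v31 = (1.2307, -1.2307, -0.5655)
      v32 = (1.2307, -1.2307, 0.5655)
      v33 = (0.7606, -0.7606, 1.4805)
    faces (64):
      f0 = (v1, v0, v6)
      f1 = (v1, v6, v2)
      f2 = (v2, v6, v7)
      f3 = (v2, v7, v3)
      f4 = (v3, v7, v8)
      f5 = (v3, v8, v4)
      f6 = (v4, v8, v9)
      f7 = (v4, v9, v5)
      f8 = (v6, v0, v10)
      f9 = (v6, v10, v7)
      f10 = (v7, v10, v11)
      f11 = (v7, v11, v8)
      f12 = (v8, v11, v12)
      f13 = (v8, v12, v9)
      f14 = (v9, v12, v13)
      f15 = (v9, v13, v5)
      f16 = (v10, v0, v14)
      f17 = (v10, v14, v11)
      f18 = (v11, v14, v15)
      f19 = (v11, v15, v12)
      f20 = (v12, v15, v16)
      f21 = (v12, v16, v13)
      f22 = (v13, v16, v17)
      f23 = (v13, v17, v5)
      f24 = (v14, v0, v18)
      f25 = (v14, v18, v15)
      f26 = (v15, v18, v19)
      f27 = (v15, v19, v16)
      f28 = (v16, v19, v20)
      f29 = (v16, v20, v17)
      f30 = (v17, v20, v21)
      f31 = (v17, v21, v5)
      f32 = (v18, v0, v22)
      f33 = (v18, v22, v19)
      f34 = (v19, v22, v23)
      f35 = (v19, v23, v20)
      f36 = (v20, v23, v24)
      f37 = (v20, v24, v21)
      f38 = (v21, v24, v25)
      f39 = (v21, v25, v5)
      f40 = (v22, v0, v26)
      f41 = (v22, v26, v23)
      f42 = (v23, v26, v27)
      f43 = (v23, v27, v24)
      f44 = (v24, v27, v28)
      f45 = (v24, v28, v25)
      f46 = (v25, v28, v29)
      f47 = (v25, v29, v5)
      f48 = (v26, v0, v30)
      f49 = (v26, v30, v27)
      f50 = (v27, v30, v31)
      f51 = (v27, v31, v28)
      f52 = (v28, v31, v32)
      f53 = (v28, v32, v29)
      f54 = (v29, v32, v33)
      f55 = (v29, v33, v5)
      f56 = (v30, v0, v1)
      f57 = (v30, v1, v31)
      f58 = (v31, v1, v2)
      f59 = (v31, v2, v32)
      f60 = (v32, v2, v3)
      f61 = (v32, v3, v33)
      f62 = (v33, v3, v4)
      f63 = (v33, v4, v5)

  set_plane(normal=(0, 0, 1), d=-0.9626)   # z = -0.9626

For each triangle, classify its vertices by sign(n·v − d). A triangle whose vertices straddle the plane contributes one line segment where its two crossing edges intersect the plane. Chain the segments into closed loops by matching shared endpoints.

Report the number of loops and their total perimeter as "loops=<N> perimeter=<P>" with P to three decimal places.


Straddling triangles (16 of 64):
  (v1,v6,v2) [--+] → (1.31518, 0.330092, -0.9626)–(1.45188, 0, -0.9626)  len=0.3573
  (v2,v6,v7) [+-+] → (1.31518, 0.330092, -0.9626)–(1.02668, 1.02668, -0.9626)  len=0.7540
  (v6,v10,v7) [--+] → (0.69659, 1.16339, -0.9626)–(1.02668, 1.02668, -0.9626)  len=0.3573
  (v7,v10,v11) [+-+] → (0.69659, 1.16339, -0.9626)–(0, 1.45188, -0.9626)  len=0.7540
  (v10,v14,v11) [--+] → (-0.330092, 1.31518, -0.9626)–(0, 1.45188, -0.9626)  len=0.3573
  (v11,v14,v15) [+-+] → (-0.330092, 1.31518, -0.9626)–(-1.02668, 1.02668, -0.9626)  len=0.7540
  (v14,v18,v15) [--+] → (-1.16339, 0.69659, -0.9626)–(-1.02668, 1.02668, -0.9626)  len=0.3573
  (v15,v18,v19) [+-+] → (-1.16339, 0.69659, -0.9626)–(-1.45188, 0, -0.9626)  len=0.7540
  (v18,v22,v19) [--+] → (-1.31518, -0.330092, -0.9626)–(-1.45188, 0, -0.9626)  len=0.3573
  (v19,v22,v23) [+-+] → (-1.31518, -0.330092, -0.9626)–(-1.02668, -1.02668, -0.9626)  len=0.7540
  (v22,v26,v23) [--+] → (-0.69659, -1.16339, -0.9626)–(-1.02668, -1.02668, -0.9626)  len=0.3573
  (v23,v26,v27) [+-+] → (-0.69659, -1.16339, -0.9626)–(0, -1.45188, -0.9626)  len=0.7540
  (v26,v30,v27) [--+] → (0.330092, -1.31518, -0.9626)–(0, -1.45188, -0.9626)  len=0.3573
  (v27,v30,v31) [+-+] → (0.330092, -1.31518, -0.9626)–(1.02668, -1.02668, -0.9626)  len=0.7540
  (v30,v1,v31) [--+] → (1.16339, -0.69659, -0.9626)–(1.02668, -1.02668, -0.9626)  len=0.3573
  (v31,v1,v2) [+-+] → (1.16339, -0.69659, -0.9626)–(1.45188, 0, -0.9626)  len=0.7540

Chained into 1 loop(s):
  loop 1: 16 segments, perimeter = 8.8900
Total perimeter = 8.890

loops=1 perimeter=8.890


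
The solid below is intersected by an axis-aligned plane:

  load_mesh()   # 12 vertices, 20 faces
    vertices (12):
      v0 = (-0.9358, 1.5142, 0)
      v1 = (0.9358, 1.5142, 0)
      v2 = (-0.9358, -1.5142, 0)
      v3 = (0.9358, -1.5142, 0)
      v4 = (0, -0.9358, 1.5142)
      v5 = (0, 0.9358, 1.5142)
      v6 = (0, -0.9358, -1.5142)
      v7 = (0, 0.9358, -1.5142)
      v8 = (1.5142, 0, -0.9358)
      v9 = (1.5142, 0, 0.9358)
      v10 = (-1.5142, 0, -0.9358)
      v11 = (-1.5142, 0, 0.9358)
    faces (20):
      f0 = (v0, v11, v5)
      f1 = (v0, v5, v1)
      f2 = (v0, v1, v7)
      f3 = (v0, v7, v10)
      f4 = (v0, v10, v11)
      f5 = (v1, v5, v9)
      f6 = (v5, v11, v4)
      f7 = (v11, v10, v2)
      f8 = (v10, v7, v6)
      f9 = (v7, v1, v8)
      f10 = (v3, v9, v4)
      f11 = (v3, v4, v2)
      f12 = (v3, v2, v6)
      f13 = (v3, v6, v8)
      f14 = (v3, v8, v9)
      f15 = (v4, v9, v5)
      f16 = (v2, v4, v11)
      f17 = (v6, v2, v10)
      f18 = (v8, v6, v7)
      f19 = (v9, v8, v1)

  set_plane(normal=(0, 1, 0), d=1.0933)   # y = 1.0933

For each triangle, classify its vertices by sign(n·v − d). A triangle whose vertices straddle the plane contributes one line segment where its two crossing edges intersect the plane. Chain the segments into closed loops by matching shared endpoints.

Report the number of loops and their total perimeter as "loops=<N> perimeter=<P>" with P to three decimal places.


Straddling triangles (8 of 20):
  (v0,v11,v5) [+--] → (-1.09658, 1.0933, 0.260123)–(-0.254821, 1.0933, 1.10188)  len=1.1904
  (v0,v5,v1) [+-+] → (-0.254821, 1.0933, 1.10188)–(0.254821, 1.0933, 1.10188)  len=0.5096
  (v0,v1,v7) [++-] → (0.254821, 1.0933, -1.10188)–(-0.254821, 1.0933, -1.10188)  len=0.5096
  (v0,v7,v10) [+--] → (-0.254821, 1.0933, -1.10188)–(-1.09658, 1.0933, -0.260123)  len=1.1904
  (v0,v10,v11) [+--] → (-1.09658, 1.0933, -0.260123)–(-1.09658, 1.0933, 0.260123)  len=0.5202
  (v1,v5,v9) [+--] → (0.254821, 1.0933, 1.10188)–(1.09658, 1.0933, 0.260123)  len=1.1904
  (v7,v1,v8) [-+-] → (0.254821, 1.0933, -1.10188)–(1.09658, 1.0933, -0.260123)  len=1.1904
  (v9,v8,v1) [--+] → (1.09658, 1.0933, -0.260123)–(1.09658, 1.0933, 0.260123)  len=0.5202

Chained into 1 loop(s):
  loop 1: 8 segments, perimeter = 6.8215
Total perimeter = 6.821

loops=1 perimeter=6.821


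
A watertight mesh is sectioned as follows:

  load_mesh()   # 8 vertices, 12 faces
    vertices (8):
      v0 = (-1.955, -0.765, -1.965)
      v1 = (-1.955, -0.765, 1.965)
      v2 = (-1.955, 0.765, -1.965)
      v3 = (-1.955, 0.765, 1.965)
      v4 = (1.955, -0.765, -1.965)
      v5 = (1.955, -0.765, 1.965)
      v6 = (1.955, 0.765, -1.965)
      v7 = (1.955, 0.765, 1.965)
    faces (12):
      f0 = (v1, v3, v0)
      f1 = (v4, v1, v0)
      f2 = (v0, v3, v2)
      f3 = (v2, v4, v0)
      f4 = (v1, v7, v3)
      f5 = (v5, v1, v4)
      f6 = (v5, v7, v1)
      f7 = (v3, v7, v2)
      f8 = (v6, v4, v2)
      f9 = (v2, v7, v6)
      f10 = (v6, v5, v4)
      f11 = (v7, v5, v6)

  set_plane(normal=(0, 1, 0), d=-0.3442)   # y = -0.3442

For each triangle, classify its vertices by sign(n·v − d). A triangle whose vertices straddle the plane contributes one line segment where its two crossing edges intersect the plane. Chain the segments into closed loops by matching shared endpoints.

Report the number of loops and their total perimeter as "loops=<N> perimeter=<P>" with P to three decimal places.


Straddling triangles (8 of 12):
  (v1,v3,v0) [-+-] → (-1.955, -0.3442, 1.965)–(-1.955, -0.3442, -0.884122)  len=2.8491
  (v0,v3,v2) [-++] → (-1.955, -0.3442, -0.884122)–(-1.955, -0.3442, -1.965)  len=1.0809
  (v2,v4,v0) [+--] → (0.879622, -0.3442, -1.965)–(-1.955, -0.3442, -1.965)  len=2.8346
  (v1,v7,v3) [-++] → (-0.879622, -0.3442, 1.965)–(-1.955, -0.3442, 1.965)  len=1.0754
  (v5,v7,v1) [-+-] → (1.955, -0.3442, 1.965)–(-0.879622, -0.3442, 1.965)  len=2.8346
  (v6,v4,v2) [+-+] → (1.955, -0.3442, -1.965)–(0.879622, -0.3442, -1.965)  len=1.0754
  (v6,v5,v4) [+--] → (1.955, -0.3442, 0.884122)–(1.955, -0.3442, -1.965)  len=2.8491
  (v7,v5,v6) [+-+] → (1.955, -0.3442, 1.965)–(1.955, -0.3442, 0.884122)  len=1.0809

Chained into 1 loop(s):
  loop 1: 8 segments, perimeter = 15.6800
Total perimeter = 15.680

loops=1 perimeter=15.680
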